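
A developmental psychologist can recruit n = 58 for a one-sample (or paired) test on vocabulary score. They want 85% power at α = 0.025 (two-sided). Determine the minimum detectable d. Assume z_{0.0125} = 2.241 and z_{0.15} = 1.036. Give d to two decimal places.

d_min ≈ 0.43

For a single sample (or paired design) of n = 58: d_min = (z_{α/2} + z_β)/√n.
z-sum = 2.241 + 1.036 = 3.277.
d_min = 3.277 / √58 = 3.277 / 7.616 = 0.430.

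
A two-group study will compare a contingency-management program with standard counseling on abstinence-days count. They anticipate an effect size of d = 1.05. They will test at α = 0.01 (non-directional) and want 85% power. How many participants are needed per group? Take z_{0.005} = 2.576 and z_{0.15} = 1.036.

For two independent groups with equal n: n = 2·((z_{α/2} + z_β) / d)².
z_{α/2} + z_β = 2.576 + 1.036 = 3.612.
n = 2 × (3.612 / 1.05)² = 2 × 3.440² = 2 × 11.83 = 23.7.
Round up to the next whole participant.

n = 24 per group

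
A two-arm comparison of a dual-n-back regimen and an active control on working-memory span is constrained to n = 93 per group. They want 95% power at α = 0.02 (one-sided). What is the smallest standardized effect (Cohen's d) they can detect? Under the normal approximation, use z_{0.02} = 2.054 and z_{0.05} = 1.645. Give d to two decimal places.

For two independent groups of n = 93 each: d_min = (z_{α} + z_β)·√(2/n).
z-sum = 2.054 + 1.645 = 3.699.
d_min = 3.699 × √(2/93) = 3.699 × 0.1466 = 0.542.

d_min ≈ 0.54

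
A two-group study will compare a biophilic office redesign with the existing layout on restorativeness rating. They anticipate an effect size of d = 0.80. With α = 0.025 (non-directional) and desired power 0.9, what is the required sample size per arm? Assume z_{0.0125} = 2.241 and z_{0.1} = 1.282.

For two independent groups with equal n: n = 2·((z_{α/2} + z_β) / d)².
z_{α/2} + z_β = 2.241 + 1.282 = 3.523.
n = 2 × (3.523 / 0.80)² = 2 × 4.404² = 2 × 19.39 = 38.8.
Round up to the next whole participant.

n = 39 per group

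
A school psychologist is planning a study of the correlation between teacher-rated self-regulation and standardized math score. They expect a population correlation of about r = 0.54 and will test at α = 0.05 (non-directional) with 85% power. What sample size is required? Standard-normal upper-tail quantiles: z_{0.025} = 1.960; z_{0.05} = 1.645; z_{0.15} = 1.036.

n = 28

Fisher's z: C = ½·ln((1+r)/(1−r)) = ½·ln(3.3478) = 0.6042.
n = ((z_{α/2} + z_β)/C)² + 3.
(1.960 + 1.036) / 0.6042 = 2.996 / 0.6042 = 4.959.
n = 4.959² + 3 = 24.59 + 3 = 27.6.
Round up.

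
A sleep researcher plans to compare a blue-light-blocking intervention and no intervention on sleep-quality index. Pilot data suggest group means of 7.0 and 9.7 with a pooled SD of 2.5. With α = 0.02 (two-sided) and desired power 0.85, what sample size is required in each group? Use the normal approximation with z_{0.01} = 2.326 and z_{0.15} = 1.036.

Cohen's d = |M₁ − M₂| / SD_pooled = |7.0 − 9.7| / 2.5 = 2.7 / 2.5 = 1.080.
For two independent groups with equal n: n = 2·((z_{α/2} + z_β) / d)².
z_{α/2} + z_β = 2.326 + 1.036 = 3.362.
n = 2 × (3.362 / 1.080)² = 2 × 3.113² = 2 × 9.69 = 19.4.
Round up to the next whole participant.

n = 20 per group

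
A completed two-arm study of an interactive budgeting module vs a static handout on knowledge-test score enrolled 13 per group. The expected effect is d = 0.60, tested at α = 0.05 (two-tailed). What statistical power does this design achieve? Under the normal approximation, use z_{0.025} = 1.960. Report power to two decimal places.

power ≈ 0.33

For two equal groups, power = Φ(d·√(n/2) − z_{α/2}).
d·√(n/2) = 0.60 × √(13/2) = 0.60 × 2.550 = 1.530.
z_β = 1.530 − 1.960 = -0.430.
Power = Φ(-0.430) = 0.333.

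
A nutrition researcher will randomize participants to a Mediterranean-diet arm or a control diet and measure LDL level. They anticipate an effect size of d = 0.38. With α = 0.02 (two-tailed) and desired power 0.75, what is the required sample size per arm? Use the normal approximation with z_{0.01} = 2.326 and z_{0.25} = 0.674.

For two independent groups with equal n: n = 2·((z_{α/2} + z_β) / d)².
z_{α/2} + z_β = 2.326 + 0.674 = 3.000.
n = 2 × (3.000 / 0.38)² = 2 × 7.895² = 2 × 62.33 = 124.7.
Round up to the next whole participant.

n = 125 per group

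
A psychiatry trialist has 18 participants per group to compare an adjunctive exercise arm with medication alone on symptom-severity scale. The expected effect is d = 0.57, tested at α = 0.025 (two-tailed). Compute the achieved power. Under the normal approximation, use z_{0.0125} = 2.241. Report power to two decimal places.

For two equal groups, power = Φ(d·√(n/2) − z_{α/2}).
d·√(n/2) = 0.57 × √(18/2) = 0.57 × 3.000 = 1.710.
z_β = 1.710 − 2.241 = -0.531.
Power = Φ(-0.531) = 0.298.

power ≈ 0.30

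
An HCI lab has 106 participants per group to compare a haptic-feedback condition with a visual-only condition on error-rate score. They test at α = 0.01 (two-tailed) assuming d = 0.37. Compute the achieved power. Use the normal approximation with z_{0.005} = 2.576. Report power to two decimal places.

For two equal groups, power = Φ(d·√(n/2) − z_{α/2}).
d·√(n/2) = 0.37 × √(106/2) = 0.37 × 7.280 = 2.694.
z_β = 2.694 − 2.576 = 0.118.
Power = Φ(0.118) = 0.547.

power ≈ 0.55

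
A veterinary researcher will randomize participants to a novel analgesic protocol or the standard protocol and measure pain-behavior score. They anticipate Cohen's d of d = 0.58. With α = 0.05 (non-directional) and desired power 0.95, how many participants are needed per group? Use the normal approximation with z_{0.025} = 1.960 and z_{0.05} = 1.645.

For two independent groups with equal n: n = 2·((z_{α/2} + z_β) / d)².
z_{α/2} + z_β = 1.960 + 1.645 = 3.605.
n = 2 × (3.605 / 0.58)² = 2 × 6.216² = 2 × 38.63 = 77.3.
Round up to the next whole participant.

n = 78 per group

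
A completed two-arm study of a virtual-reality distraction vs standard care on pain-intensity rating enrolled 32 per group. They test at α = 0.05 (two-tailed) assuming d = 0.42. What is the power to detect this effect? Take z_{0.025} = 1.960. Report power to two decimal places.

For two equal groups, power = Φ(d·√(n/2) − z_{α/2}).
d·√(n/2) = 0.42 × √(32/2) = 0.42 × 4.000 = 1.680.
z_β = 1.680 − 1.960 = -0.280.
Power = Φ(-0.280) = 0.390.

power ≈ 0.39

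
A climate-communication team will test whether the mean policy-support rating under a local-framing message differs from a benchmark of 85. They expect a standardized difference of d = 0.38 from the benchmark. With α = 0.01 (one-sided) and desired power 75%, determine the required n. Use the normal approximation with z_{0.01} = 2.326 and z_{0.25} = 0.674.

For a one-sample test: n = ((z_{α} + z_β) / d)².
z_{α} + z_β = 2.326 + 0.674 = 3.000.
n = (3.000 / 0.38)² = 7.895² = 62.33.
Round up.

n = 63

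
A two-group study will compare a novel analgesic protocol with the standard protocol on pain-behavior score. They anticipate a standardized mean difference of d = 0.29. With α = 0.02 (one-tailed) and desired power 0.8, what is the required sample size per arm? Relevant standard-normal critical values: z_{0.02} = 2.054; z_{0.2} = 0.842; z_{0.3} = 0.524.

n = 200 per group

For two independent groups with equal n: n = 2·((z_{α} + z_β) / d)².
z_{α} + z_β = 2.054 + 0.842 = 2.896.
n = 2 × (2.896 / 0.29)² = 2 × 9.986² = 2 × 99.72 = 199.4.
Round up to the next whole participant.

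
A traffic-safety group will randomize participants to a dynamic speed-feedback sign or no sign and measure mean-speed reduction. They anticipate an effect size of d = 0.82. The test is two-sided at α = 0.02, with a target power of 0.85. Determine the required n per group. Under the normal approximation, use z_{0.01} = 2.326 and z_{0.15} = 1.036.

For two independent groups with equal n: n = 2·((z_{α/2} + z_β) / d)².
z_{α/2} + z_β = 2.326 + 1.036 = 3.362.
n = 2 × (3.362 / 0.82)² = 2 × 4.100² = 2 × 16.81 = 33.6.
Round up to the next whole participant.

n = 34 per group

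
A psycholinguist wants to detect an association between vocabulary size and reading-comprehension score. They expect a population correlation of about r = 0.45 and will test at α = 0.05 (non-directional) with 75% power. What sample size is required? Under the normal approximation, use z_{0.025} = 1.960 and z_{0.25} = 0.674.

n = 33

Fisher's z: C = ½·ln((1+r)/(1−r)) = ½·ln(2.6364) = 0.4847.
n = ((z_{α/2} + z_β)/C)² + 3.
(1.960 + 0.674) / 0.4847 = 2.634 / 0.4847 = 5.434.
n = 5.434² + 3 = 29.53 + 3 = 32.5.
Round up.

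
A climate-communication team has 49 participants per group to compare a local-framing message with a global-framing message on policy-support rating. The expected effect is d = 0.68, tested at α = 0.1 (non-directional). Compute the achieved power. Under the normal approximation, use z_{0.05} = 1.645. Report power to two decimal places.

For two equal groups, power = Φ(d·√(n/2) − z_{α/2}).
d·√(n/2) = 0.68 × √(49/2) = 0.68 × 4.950 = 3.366.
z_β = 3.366 − 1.645 = 1.721.
Power = Φ(1.721) = 0.957.

power ≈ 0.96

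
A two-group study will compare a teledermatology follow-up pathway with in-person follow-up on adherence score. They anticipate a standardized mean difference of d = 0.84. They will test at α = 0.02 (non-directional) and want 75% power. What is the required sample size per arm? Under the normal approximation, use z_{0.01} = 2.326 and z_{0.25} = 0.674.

For two independent groups with equal n: n = 2·((z_{α/2} + z_β) / d)².
z_{α/2} + z_β = 2.326 + 0.674 = 3.000.
n = 2 × (3.000 / 0.84)² = 2 × 3.571² = 2 × 12.76 = 25.5.
Round up to the next whole participant.

n = 26 per group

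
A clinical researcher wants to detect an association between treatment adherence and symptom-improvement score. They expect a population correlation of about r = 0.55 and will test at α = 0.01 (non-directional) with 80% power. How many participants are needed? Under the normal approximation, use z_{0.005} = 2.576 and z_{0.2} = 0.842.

n = 34

Fisher's z: C = ½·ln((1+r)/(1−r)) = ½·ln(3.4444) = 0.6184.
n = ((z_{α/2} + z_β)/C)² + 3.
(2.576 + 0.842) / 0.6184 = 3.418 / 0.6184 = 5.527.
n = 5.527² + 3 = 30.55 + 3 = 33.5.
Round up.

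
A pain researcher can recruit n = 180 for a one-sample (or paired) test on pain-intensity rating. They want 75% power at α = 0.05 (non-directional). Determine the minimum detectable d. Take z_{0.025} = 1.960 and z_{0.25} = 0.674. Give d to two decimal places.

d_min ≈ 0.20

For a single sample (or paired design) of n = 180: d_min = (z_{α/2} + z_β)/√n.
z-sum = 1.960 + 0.674 = 2.634.
d_min = 2.634 / √180 = 2.634 / 13.416 = 0.196.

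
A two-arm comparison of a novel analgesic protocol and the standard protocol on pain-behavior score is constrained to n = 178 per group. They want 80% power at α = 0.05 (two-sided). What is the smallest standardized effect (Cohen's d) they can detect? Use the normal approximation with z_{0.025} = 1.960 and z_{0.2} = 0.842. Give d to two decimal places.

For two independent groups of n = 178 each: d_min = (z_{α/2} + z_β)·√(2/n).
z-sum = 1.960 + 0.842 = 2.802.
d_min = 2.802 × √(2/178) = 2.802 × 0.1060 = 0.297.

d_min ≈ 0.30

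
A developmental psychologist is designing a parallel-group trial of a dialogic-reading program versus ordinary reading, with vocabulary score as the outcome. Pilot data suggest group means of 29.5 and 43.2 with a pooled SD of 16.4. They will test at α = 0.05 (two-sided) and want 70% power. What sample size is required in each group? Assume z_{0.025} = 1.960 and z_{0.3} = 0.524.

n = 18 per group

Cohen's d = |M₁ − M₂| / SD_pooled = |29.5 − 43.2| / 16.4 = 13.7 / 16.4 = 0.835.
For two independent groups with equal n: n = 2·((z_{α/2} + z_β) / d)².
z_{α/2} + z_β = 1.960 + 0.524 = 2.484.
n = 2 × (2.484 / 0.835)² = 2 × 2.975² = 2 × 8.85 = 17.7.
Round up to the next whole participant.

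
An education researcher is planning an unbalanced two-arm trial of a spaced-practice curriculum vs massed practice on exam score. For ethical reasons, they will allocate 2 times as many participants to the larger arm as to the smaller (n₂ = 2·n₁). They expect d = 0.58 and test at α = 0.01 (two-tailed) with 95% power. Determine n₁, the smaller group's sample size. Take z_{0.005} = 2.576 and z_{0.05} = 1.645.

n₁ = 80

With allocation ratio k = n₂/n₁ = 2, Var(x̄₁−x̄₂) = σ²(1/n₁ + 1/(k·n₁)) = σ²·(k+1)/(k·n₁).
So n₁ = (1 + 1/k)·((z_{α/2} + z_β)/d)² = 1.500 × (4.221/0.58)².
n₁ = 1.500 × 52.96 = 79.4.
Round up: n₁ = 80, giving n₂ = 2 × 80 = 160.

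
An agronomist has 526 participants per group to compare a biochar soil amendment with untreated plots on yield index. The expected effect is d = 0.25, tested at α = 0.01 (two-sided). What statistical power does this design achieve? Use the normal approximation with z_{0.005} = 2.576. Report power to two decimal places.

power ≈ 0.93

For two equal groups, power = Φ(d·√(n/2) − z_{α/2}).
d·√(n/2) = 0.25 × √(526/2) = 0.25 × 16.217 = 4.054.
z_β = 4.054 − 2.576 = 1.478.
Power = Φ(1.478) = 0.930.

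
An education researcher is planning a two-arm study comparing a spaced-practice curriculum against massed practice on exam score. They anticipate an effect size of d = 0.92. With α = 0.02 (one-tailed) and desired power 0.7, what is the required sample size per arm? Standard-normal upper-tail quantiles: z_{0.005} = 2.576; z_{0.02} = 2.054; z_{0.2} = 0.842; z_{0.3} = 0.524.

For two independent groups with equal n: n = 2·((z_{α} + z_β) / d)².
z_{α} + z_β = 2.054 + 0.524 = 2.578.
n = 2 × (2.578 / 0.92)² = 2 × 2.802² = 2 × 7.85 = 15.7.
Round up to the next whole participant.

n = 16 per group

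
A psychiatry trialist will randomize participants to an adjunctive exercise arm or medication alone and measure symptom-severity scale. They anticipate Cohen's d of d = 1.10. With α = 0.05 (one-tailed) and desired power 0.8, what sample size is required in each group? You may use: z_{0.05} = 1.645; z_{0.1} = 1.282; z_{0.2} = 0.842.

n = 11 per group

For two independent groups with equal n: n = 2·((z_{α} + z_β) / d)².
z_{α} + z_β = 1.645 + 0.842 = 2.487.
n = 2 × (2.487 / 1.10)² = 2 × 2.261² = 2 × 5.11 = 10.2.
Round up to the next whole participant.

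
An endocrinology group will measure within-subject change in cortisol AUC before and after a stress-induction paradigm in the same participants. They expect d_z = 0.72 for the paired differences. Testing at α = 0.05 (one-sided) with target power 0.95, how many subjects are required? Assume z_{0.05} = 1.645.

n = 21 pairs

For a paired (one-sample on differences) test: n = ((z_{α} + z_β) / d)².
z_{α} + z_β = 1.645 + 1.645 = 3.290.
n = (3.290 / 0.72)² = 4.569² = 20.88.
Round up.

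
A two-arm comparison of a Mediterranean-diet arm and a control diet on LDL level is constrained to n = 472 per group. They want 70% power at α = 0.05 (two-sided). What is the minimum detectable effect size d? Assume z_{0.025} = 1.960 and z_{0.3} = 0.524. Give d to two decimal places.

d_min ≈ 0.16

For two independent groups of n = 472 each: d_min = (z_{α/2} + z_β)·√(2/n).
z-sum = 1.960 + 0.524 = 2.484.
d_min = 2.484 × √(2/472) = 2.484 × 0.0651 = 0.162.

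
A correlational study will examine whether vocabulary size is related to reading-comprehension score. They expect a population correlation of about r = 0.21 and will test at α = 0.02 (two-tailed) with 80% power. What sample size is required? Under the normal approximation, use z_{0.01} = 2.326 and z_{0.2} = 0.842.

Fisher's z: C = ½·ln((1+r)/(1−r)) = ½·ln(1.5316) = 0.2132.
n = ((z_{α/2} + z_β)/C)² + 3.
(2.326 + 0.842) / 0.2132 = 3.168 / 0.2132 = 14.859.
n = 14.859² + 3 = 220.80 + 3 = 223.8.
Round up.

n = 224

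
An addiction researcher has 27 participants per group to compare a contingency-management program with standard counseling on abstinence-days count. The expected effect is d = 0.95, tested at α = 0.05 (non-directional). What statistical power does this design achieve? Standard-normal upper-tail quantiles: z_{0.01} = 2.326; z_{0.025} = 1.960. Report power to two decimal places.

power ≈ 0.94

For two equal groups, power = Φ(d·√(n/2) − z_{α/2}).
d·√(n/2) = 0.95 × √(27/2) = 0.95 × 3.674 = 3.491.
z_β = 3.491 − 1.960 = 1.531.
Power = Φ(1.531) = 0.937.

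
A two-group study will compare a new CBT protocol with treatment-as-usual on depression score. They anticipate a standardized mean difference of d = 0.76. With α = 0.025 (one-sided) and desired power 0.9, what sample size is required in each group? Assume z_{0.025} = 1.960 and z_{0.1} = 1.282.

For two independent groups with equal n: n = 2·((z_{α} + z_β) / d)².
z_{α} + z_β = 1.960 + 1.282 = 3.242.
n = 2 × (3.242 / 0.76)² = 2 × 4.266² = 2 × 18.20 = 36.4.
Round up to the next whole participant.

n = 37 per group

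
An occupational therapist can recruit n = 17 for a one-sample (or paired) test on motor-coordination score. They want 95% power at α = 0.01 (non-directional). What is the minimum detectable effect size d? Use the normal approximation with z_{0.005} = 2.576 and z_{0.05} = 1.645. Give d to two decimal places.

For a single sample (or paired design) of n = 17: d_min = (z_{α/2} + z_β)/√n.
z-sum = 2.576 + 1.645 = 4.221.
d_min = 4.221 / √17 = 4.221 / 4.123 = 1.024.

d_min ≈ 1.02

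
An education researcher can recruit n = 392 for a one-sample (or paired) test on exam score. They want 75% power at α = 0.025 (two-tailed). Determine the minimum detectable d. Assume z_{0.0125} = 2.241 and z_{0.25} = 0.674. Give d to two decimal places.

For a single sample (or paired design) of n = 392: d_min = (z_{α/2} + z_β)/√n.
z-sum = 2.241 + 0.674 = 2.915.
d_min = 2.915 / √392 = 2.915 / 19.799 = 0.147.

d_min ≈ 0.15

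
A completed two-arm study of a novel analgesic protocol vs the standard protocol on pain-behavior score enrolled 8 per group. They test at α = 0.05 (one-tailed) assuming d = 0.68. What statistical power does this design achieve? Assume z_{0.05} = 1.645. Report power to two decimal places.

For two equal groups, power = Φ(d·√(n/2) − z_{α}).
d·√(n/2) = 0.68 × √(8/2) = 0.68 × 2.000 = 1.360.
z_β = 1.360 − 1.645 = -0.285.
Power = Φ(-0.285) = 0.388.

power ≈ 0.39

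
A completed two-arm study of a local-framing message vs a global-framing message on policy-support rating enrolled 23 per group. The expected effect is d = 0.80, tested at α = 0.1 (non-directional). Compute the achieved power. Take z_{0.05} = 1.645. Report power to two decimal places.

power ≈ 0.86

For two equal groups, power = Φ(d·√(n/2) − z_{α/2}).
d·√(n/2) = 0.80 × √(23/2) = 0.80 × 3.391 = 2.713.
z_β = 2.713 − 1.645 = 1.068.
Power = Φ(1.068) = 0.857.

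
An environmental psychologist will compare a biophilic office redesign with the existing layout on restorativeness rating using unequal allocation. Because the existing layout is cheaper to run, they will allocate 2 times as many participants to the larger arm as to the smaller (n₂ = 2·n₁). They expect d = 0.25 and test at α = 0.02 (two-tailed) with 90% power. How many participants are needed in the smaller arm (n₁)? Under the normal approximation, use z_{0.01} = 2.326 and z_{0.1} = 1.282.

With allocation ratio k = n₂/n₁ = 2, Var(x̄₁−x̄₂) = σ²(1/n₁ + 1/(k·n₁)) = σ²·(k+1)/(k·n₁).
So n₁ = (1 + 1/k)·((z_{α/2} + z_β)/d)² = 1.500 × (3.608/0.25)².
n₁ = 1.500 × 208.28 = 312.4.
Round up: n₁ = 313, giving n₂ = 2 × 313 = 626.

n₁ = 313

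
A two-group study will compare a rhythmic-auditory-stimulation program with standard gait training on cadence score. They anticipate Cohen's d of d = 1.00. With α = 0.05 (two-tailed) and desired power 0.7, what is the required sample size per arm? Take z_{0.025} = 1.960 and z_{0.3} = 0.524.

For two independent groups with equal n: n = 2·((z_{α/2} + z_β) / d)².
z_{α/2} + z_β = 1.960 + 0.524 = 2.484.
n = 2 × (2.484 / 1.00)² = 2 × 2.484² = 2 × 6.17 = 12.3.
Round up to the next whole participant.

n = 13 per group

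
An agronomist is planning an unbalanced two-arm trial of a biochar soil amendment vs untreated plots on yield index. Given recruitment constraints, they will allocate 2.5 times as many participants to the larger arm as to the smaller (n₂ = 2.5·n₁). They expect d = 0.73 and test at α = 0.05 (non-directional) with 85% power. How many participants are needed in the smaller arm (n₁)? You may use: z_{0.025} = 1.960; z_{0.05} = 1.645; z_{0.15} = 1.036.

n₁ = 24

With allocation ratio k = n₂/n₁ = 2.5, Var(x̄₁−x̄₂) = σ²(1/n₁ + 1/(k·n₁)) = σ²·(k+1)/(k·n₁).
So n₁ = (1 + 1/k)·((z_{α/2} + z_β)/d)² = 1.400 × (2.996/0.73)².
n₁ = 1.400 × 16.84 = 23.6.
Round up: n₁ = 24, giving n₂ = 2.5 × 24 = 60.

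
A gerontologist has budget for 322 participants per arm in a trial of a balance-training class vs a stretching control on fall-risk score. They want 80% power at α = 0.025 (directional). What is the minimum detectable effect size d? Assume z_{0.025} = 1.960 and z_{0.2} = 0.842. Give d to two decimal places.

For two independent groups of n = 322 each: d_min = (z_{α} + z_β)·√(2/n).
z-sum = 1.960 + 0.842 = 2.802.
d_min = 2.802 × √(2/322) = 2.802 × 0.0788 = 0.221.

d_min ≈ 0.22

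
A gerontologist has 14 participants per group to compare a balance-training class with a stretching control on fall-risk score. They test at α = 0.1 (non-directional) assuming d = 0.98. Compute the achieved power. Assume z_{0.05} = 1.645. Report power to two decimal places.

For two equal groups, power = Φ(d·√(n/2) − z_{α/2}).
d·√(n/2) = 0.98 × √(14/2) = 0.98 × 2.646 = 2.593.
z_β = 2.593 − 1.645 = 0.948.
Power = Φ(0.948) = 0.828.

power ≈ 0.83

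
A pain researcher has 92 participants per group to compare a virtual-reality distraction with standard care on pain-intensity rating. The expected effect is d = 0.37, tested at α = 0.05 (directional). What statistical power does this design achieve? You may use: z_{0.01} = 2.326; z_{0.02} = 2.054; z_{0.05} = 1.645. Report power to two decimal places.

For two equal groups, power = Φ(d·√(n/2) − z_{α}).
d·√(n/2) = 0.37 × √(92/2) = 0.37 × 6.782 = 2.509.
z_β = 2.509 − 1.645 = 0.864.
Power = Φ(0.864) = 0.806.

power ≈ 0.81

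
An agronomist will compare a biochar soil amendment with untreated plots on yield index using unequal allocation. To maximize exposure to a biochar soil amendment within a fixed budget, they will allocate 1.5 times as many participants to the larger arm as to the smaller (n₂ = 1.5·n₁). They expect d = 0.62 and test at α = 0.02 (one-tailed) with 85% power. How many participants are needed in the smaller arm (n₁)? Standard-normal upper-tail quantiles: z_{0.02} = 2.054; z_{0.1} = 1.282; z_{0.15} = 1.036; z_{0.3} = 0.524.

n₁ = 42

With allocation ratio k = n₂/n₁ = 1.5, Var(x̄₁−x̄₂) = σ²(1/n₁ + 1/(k·n₁)) = σ²·(k+1)/(k·n₁).
So n₁ = (1 + 1/k)·((z_{α} + z_β)/d)² = 1.667 × (3.090/0.62)².
n₁ = 1.667 × 24.84 = 41.4.
Round up: n₁ = 42, giving n₂ = 1.5 × 42 = 63.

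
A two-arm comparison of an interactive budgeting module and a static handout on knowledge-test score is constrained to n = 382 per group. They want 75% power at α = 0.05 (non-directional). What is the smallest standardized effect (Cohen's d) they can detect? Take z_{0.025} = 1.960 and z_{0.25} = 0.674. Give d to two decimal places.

For two independent groups of n = 382 each: d_min = (z_{α/2} + z_β)·√(2/n).
z-sum = 1.960 + 0.674 = 2.634.
d_min = 2.634 × √(2/382) = 2.634 × 0.0724 = 0.191.

d_min ≈ 0.19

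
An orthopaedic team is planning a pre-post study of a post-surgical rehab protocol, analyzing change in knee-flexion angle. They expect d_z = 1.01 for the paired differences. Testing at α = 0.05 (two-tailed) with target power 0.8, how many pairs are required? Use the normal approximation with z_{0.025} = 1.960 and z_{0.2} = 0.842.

n = 8 pairs

For a paired (one-sample on differences) test: n = ((z_{α/2} + z_β) / d)².
z_{α/2} + z_β = 1.960 + 0.842 = 2.802.
n = (2.802 / 1.01)² = 2.774² = 7.70.
Round up.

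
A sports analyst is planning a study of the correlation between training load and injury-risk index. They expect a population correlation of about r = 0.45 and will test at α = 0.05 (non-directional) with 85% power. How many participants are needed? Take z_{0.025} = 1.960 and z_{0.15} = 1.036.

n = 42

Fisher's z: C = ½·ln((1+r)/(1−r)) = ½·ln(2.6364) = 0.4847.
n = ((z_{α/2} + z_β)/C)² + 3.
(1.960 + 1.036) / 0.4847 = 2.996 / 0.4847 = 6.181.
n = 6.181² + 3 = 38.21 + 3 = 41.2.
Round up.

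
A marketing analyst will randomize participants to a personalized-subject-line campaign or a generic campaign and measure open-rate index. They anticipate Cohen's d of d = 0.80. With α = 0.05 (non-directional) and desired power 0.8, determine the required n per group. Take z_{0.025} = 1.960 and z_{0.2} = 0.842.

For two independent groups with equal n: n = 2·((z_{α/2} + z_β) / d)².
z_{α/2} + z_β = 1.960 + 0.842 = 2.802.
n = 2 × (2.802 / 0.80)² = 2 × 3.502² = 2 × 12.27 = 24.5.
Round up to the next whole participant.

n = 25 per group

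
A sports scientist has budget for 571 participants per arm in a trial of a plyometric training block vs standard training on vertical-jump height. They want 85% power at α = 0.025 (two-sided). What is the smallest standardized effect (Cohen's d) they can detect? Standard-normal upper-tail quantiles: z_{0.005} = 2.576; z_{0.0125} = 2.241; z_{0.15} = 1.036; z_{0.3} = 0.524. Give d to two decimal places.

d_min ≈ 0.19

For two independent groups of n = 571 each: d_min = (z_{α/2} + z_β)·√(2/n).
z-sum = 2.241 + 1.036 = 3.277.
d_min = 3.277 × √(2/571) = 3.277 × 0.0592 = 0.194.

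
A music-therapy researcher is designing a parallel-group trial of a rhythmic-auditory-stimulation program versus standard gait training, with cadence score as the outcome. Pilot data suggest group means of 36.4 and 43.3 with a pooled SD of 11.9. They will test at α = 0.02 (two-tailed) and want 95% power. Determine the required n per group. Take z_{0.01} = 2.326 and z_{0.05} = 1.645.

n = 94 per group

Cohen's d = |M₁ − M₂| / SD_pooled = |36.4 − 43.3| / 11.9 = 6.9 / 11.9 = 0.580.
For two independent groups with equal n: n = 2·((z_{α/2} + z_β) / d)².
z_{α/2} + z_β = 2.326 + 1.645 = 3.971.
n = 2 × (3.971 / 0.580)² = 2 × 6.847² = 2 × 46.88 = 93.8.
Round up to the next whole participant.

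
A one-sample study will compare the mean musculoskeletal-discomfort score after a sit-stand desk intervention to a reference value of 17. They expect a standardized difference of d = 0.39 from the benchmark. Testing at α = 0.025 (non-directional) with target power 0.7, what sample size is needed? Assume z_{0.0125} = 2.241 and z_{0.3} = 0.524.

n = 51

For a one-sample test: n = ((z_{α/2} + z_β) / d)².
z_{α/2} + z_β = 2.241 + 0.524 = 2.765.
n = (2.765 / 0.39)² = 7.090² = 50.26.
Round up.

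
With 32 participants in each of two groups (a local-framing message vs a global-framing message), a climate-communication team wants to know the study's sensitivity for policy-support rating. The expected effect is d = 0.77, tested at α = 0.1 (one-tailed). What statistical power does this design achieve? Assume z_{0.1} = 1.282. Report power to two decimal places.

For two equal groups, power = Φ(d·√(n/2) − z_{α}).
d·√(n/2) = 0.77 × √(32/2) = 0.77 × 4.000 = 3.080.
z_β = 3.080 − 1.282 = 1.798.
Power = Φ(1.798) = 0.964.

power ≈ 0.96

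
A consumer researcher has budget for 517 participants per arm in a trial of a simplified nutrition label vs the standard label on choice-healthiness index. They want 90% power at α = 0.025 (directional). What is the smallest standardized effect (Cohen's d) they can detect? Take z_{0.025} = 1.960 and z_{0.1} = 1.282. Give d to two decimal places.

d_min ≈ 0.20

For two independent groups of n = 517 each: d_min = (z_{α} + z_β)·√(2/n).
z-sum = 1.960 + 1.282 = 3.242.
d_min = 3.242 × √(2/517) = 3.242 × 0.0622 = 0.202.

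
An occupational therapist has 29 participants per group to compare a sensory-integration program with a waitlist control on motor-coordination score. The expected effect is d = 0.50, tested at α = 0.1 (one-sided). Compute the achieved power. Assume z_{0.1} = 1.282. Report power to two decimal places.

For two equal groups, power = Φ(d·√(n/2) − z_{α}).
d·√(n/2) = 0.50 × √(29/2) = 0.50 × 3.808 = 1.904.
z_β = 1.904 − 1.282 = 0.622.
Power = Φ(0.622) = 0.733.

power ≈ 0.73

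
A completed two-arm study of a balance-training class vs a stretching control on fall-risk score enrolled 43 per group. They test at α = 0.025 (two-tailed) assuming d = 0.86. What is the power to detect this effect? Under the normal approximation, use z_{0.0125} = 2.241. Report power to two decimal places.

For two equal groups, power = Φ(d·√(n/2) − z_{α/2}).
d·√(n/2) = 0.86 × √(43/2) = 0.86 × 4.637 = 3.988.
z_β = 3.988 − 2.241 = 1.747.
Power = Φ(1.747) = 0.960.

power ≈ 0.96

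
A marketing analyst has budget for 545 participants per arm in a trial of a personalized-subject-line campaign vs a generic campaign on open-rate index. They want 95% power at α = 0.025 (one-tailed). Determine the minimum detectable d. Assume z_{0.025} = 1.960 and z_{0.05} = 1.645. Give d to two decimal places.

For two independent groups of n = 545 each: d_min = (z_{α} + z_β)·√(2/n).
z-sum = 1.960 + 1.645 = 3.605.
d_min = 3.605 × √(2/545) = 3.605 × 0.0606 = 0.218.

d_min ≈ 0.22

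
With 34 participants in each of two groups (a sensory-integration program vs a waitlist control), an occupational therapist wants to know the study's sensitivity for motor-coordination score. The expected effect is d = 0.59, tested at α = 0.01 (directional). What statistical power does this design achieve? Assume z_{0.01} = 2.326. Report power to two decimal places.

power ≈ 0.54

For two equal groups, power = Φ(d·√(n/2) − z_{α}).
d·√(n/2) = 0.59 × √(34/2) = 0.59 × 4.123 = 2.433.
z_β = 2.433 − 2.326 = 0.107.
Power = Φ(0.107) = 0.542.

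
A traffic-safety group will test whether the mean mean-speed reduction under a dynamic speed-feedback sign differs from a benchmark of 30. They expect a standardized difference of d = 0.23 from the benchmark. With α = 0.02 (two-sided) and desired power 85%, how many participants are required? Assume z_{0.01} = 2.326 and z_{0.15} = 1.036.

For a one-sample test: n = ((z_{α/2} + z_β) / d)².
z_{α/2} + z_β = 2.326 + 1.036 = 3.362.
n = (3.362 / 0.23)² = 14.617² = 213.67.
Round up.

n = 214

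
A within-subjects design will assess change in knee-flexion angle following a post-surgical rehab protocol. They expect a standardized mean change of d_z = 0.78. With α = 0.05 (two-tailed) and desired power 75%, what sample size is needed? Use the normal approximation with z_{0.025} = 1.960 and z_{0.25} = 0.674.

For a paired (one-sample on differences) test: n = ((z_{α/2} + z_β) / d)².
z_{α/2} + z_β = 1.960 + 0.674 = 2.634.
n = (2.634 / 0.78)² = 3.377² = 11.40.
Round up.

n = 12 pairs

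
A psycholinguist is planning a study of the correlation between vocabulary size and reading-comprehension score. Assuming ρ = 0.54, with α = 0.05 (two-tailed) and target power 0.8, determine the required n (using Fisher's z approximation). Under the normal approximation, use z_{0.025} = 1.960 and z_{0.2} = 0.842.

n = 25

Fisher's z: C = ½·ln((1+r)/(1−r)) = ½·ln(3.3478) = 0.6042.
n = ((z_{α/2} + z_β)/C)² + 3.
(1.960 + 0.842) / 0.6042 = 2.802 / 0.6042 = 4.638.
n = 4.638² + 3 = 21.51 + 3 = 24.5.
Round up.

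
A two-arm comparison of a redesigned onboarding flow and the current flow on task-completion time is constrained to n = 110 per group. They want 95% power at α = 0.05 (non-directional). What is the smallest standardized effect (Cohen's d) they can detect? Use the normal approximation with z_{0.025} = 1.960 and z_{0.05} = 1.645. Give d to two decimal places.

d_min ≈ 0.49

For two independent groups of n = 110 each: d_min = (z_{α/2} + z_β)·√(2/n).
z-sum = 1.960 + 1.645 = 3.605.
d_min = 3.605 × √(2/110) = 3.605 × 0.1348 = 0.486.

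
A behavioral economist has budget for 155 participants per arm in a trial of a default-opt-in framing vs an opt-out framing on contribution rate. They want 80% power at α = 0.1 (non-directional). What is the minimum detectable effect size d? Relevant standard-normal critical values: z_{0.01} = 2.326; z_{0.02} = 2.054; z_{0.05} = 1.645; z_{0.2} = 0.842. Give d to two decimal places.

For two independent groups of n = 155 each: d_min = (z_{α/2} + z_β)·√(2/n).
z-sum = 1.645 + 0.842 = 2.487.
d_min = 2.487 × √(2/155) = 2.487 × 0.1136 = 0.283.

d_min ≈ 0.28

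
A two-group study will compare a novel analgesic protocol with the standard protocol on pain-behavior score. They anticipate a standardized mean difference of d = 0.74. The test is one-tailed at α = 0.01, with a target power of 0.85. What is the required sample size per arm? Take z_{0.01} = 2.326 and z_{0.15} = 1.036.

For two independent groups with equal n: n = 2·((z_{α} + z_β) / d)².
z_{α} + z_β = 2.326 + 1.036 = 3.362.
n = 2 × (3.362 / 0.74)² = 2 × 4.543² = 2 × 20.64 = 41.3.
Round up to the next whole participant.

n = 42 per group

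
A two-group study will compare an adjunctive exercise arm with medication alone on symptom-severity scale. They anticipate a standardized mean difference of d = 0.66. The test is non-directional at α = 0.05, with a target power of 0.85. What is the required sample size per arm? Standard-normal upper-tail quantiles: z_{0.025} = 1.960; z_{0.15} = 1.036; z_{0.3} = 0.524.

For two independent groups with equal n: n = 2·((z_{α/2} + z_β) / d)².
z_{α/2} + z_β = 1.960 + 1.036 = 2.996.
n = 2 × (2.996 / 0.66)² = 2 × 4.539² = 2 × 20.61 = 41.2.
Round up to the next whole participant.

n = 42 per group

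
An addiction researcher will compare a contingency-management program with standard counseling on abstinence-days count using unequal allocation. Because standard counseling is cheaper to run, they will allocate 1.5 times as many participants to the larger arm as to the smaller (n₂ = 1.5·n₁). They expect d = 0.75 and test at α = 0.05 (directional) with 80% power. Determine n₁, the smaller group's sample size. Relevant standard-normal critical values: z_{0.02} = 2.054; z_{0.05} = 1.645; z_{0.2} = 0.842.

With allocation ratio k = n₂/n₁ = 1.5, Var(x̄₁−x̄₂) = σ²(1/n₁ + 1/(k·n₁)) = σ²·(k+1)/(k·n₁).
So n₁ = (1 + 1/k)·((z_{α} + z_β)/d)² = 1.667 × (2.487/0.75)².
n₁ = 1.667 × 11.00 = 18.3.
Round up: n₁ = 19, giving n₂ = ⌈1.5 × 19⌉ = ⌈28.5⌉ = 29.

n₁ = 19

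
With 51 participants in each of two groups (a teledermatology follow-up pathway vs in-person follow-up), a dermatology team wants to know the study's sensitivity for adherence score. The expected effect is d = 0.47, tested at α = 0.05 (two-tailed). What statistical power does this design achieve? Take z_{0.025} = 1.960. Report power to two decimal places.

For two equal groups, power = Φ(d·√(n/2) − z_{α/2}).
d·√(n/2) = 0.47 × √(51/2) = 0.47 × 5.050 = 2.373.
z_β = 2.373 − 1.960 = 0.413.
Power = Φ(0.413) = 0.660.

power ≈ 0.66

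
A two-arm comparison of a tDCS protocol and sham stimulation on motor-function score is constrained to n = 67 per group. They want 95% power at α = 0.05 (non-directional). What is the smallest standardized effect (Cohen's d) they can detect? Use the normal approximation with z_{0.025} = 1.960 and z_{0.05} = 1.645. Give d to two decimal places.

d_min ≈ 0.62

For two independent groups of n = 67 each: d_min = (z_{α/2} + z_β)·√(2/n).
z-sum = 1.960 + 1.645 = 3.605.
d_min = 3.605 × √(2/67) = 3.605 × 0.1728 = 0.623.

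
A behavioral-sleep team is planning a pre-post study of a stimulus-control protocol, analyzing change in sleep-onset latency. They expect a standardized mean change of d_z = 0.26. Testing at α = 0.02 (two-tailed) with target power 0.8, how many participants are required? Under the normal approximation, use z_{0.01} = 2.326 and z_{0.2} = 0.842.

For a paired (one-sample on differences) test: n = ((z_{α/2} + z_β) / d)².
z_{α/2} + z_β = 2.326 + 0.842 = 3.168.
n = (3.168 / 0.26)² = 12.185² = 148.46.
Round up.

n = 149 pairs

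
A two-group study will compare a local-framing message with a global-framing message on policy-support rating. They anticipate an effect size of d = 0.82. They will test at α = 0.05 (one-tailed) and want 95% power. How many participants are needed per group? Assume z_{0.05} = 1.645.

For two independent groups with equal n: n = 2·((z_{α} + z_β) / d)².
z_{α} + z_β = 1.645 + 1.645 = 3.290.
n = 2 × (3.290 / 0.82)² = 2 × 4.012² = 2 × 16.10 = 32.2.
Round up to the next whole participant.

n = 33 per group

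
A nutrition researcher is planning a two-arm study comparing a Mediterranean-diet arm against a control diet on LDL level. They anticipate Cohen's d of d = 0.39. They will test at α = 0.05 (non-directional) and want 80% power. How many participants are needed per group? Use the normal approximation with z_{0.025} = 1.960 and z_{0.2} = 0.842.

For two independent groups with equal n: n = 2·((z_{α/2} + z_β) / d)².
z_{α/2} + z_β = 1.960 + 0.842 = 2.802.
n = 2 × (2.802 / 0.39)² = 2 × 7.185² = 2 × 51.62 = 103.2.
Round up to the next whole participant.

n = 104 per group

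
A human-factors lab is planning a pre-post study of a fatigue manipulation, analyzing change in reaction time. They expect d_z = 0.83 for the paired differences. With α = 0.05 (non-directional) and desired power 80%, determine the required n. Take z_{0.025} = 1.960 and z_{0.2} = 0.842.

For a paired (one-sample on differences) test: n = ((z_{α/2} + z_β) / d)².
z_{α/2} + z_β = 1.960 + 0.842 = 2.802.
n = (2.802 / 0.83)² = 3.376² = 11.40.
Round up.

n = 12 pairs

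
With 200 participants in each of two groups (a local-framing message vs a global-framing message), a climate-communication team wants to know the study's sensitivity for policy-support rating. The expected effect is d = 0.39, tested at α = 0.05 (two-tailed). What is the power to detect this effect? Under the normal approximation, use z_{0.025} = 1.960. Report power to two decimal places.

For two equal groups, power = Φ(d·√(n/2) − z_{α/2}).
d·√(n/2) = 0.39 × √(200/2) = 0.39 × 10.000 = 3.900.
z_β = 3.900 − 1.960 = 1.940.
Power = Φ(1.940) = 0.974.

power ≈ 0.97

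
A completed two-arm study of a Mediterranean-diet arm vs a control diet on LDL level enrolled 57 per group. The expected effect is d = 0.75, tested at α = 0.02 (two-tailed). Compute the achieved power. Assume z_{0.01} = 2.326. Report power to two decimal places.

power ≈ 0.95

For two equal groups, power = Φ(d·√(n/2) − z_{α/2}).
d·√(n/2) = 0.75 × √(57/2) = 0.75 × 5.339 = 4.004.
z_β = 4.004 − 2.326 = 1.678.
Power = Φ(1.678) = 0.953.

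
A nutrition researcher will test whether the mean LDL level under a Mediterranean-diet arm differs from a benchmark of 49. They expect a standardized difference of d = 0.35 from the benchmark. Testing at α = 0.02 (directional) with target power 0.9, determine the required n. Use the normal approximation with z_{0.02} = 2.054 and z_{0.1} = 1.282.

For a one-sample test: n = ((z_{α} + z_β) / d)².
z_{α} + z_β = 2.054 + 1.282 = 3.336.
n = (3.336 / 0.35)² = 9.531² = 90.85.
Round up.

n = 91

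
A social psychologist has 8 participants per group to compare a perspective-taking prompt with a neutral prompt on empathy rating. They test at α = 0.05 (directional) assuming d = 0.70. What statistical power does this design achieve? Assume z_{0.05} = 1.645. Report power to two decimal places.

power ≈ 0.40

For two equal groups, power = Φ(d·√(n/2) − z_{α}).
d·√(n/2) = 0.70 × √(8/2) = 0.70 × 2.000 = 1.400.
z_β = 1.400 − 1.645 = -0.245.
Power = Φ(-0.245) = 0.403.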